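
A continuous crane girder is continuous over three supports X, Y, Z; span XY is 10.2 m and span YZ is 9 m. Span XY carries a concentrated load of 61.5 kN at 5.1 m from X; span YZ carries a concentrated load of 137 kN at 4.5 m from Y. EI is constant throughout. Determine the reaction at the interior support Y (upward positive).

Insert a hinge at Y; M_Y is the redundant, and each span becomes simply supported.
Discontinuity in slope at Y on the released structure — sum the simple-span end rotations:
  span XY: point load 61.5 at a = 5.1: Pab(L + a)/(6LEI) = 399.9/EI
  span YZ: point load 137 at a = 4.5: Pab(L + b)/(6LEI) = 693.6/EI
  relative rotation θ_0 = (399.9 + 693.6)/EI = 1093/EI
A unit hogging moment at Y produces rotation L₁/(3EI) + L₂/(3EI) = 6.4/EI.
Compatibility: M_Y·(L₁+L₂)/(3EI) = θ_0, giving M_Y = 170.9 kN·m (hogging).
Span XY, ΣM about X with M_Y applied at Y: R_Y^{XY}·10.2 = 313.6 + 170.9, so R_Y^{XY} = 47.5 kN and R_X = 61.5 − 47.5 = 14 kN.
Span YZ, ΣM about Z: R_Y^{YZ}·9 = 616.5 + 170.9, so R_Y^{YZ} = 87.48 kN and R_Z = 137 − 87.48 = 49.52 kN.
R_Y = 47.5 + 87.48 = 135 kN.

R_Y = 135 kN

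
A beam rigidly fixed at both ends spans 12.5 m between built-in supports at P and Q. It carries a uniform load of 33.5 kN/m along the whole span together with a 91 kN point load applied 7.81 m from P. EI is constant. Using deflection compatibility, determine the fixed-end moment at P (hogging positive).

M_P = 536.2 kN·m

Take the two fixed-end moments M_P, M_Q as redundants; the released structure is the simple span PQ.
Simple-span end rotations at P and Q under the given loads:
  at P: UDL 33.5: wL³/(24EI) = 2726/EI
  at Q: UDL 33.5: wL³/(24EI) = 2726/EI
  at P: point load 91 at a = 7.81: Pab(L + b)/(6LEI) = 764/EI
  at Q: point load 91 at a = 7.81: Pab(L + a)/(6LEI) = 902.6/EI
  θ_P0 = 3490/EI,  θ_Q0 = 3629/EI
Flexibility coefficients: a unit moment at one end gives L/(3EI) there and L/(6EI) at the far end, so f₁₁ = f₂₂ = 4.167/EI and f₁₂ = f₂₁ = 2.083/EI.
Compatibility — zero rotation at each built-in end:
  4.167 M_P + 2.083 M_Q = 3490
  2.083 M_P + 4.167 M_Q = 3629
Solving the pair gives M_P = 536.2 kN·m and M_Q = 602.8 kN·m (hogging).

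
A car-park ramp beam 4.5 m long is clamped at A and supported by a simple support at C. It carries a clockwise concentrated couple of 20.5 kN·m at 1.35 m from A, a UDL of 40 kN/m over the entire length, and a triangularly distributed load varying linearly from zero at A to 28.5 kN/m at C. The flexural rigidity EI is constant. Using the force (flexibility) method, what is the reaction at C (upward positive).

Take the reaction at C as the redundant and release it; the primary structure is a cantilever fixed at A.
Free-end deflection of the primary structure under the applied loading (downward +):
  clockwise couple 20.5 at a = 1.35: M₀a(2L − a)/(2EI) = 105.9/EI
  UDL 40: wL⁴/(8EI) = 2050/EI
  triangular load, peak 28.5 at the free end: 11w₀L⁴/(120EI) = 1071/EI
  δ_0 = 3227/EI
Flexibility coefficient — unit upward force at C: δ_{CC} = L³/(3EI) = 30.38/EI.
The prop prevents deflection at C: R_C = δ_0/δ_{CC} = 3227/30.38 = 106.3 kN.

R_C = 106.3 kN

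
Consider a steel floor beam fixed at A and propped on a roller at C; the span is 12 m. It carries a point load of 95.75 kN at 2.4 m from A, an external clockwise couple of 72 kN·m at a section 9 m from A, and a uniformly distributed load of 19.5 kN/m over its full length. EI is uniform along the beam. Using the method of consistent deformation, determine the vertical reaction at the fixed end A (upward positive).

R_A = 228.2 kN

Release the roller at C. Primary structure: cantilever fixed at A.
Free-end deflection of the primary structure under the applied loading (downward +):
  point load 95.75 at a = 2.4: Pa²(3L − a)/(6EI) = 3089/EI
  clockwise couple 72 at a = 9: M₀a(2L − a)/(2EI) = 4860/EI
  UDL 19.5: wL⁴/(8EI) = 50544/EI
  δ_0 = 58493/EI
Flexibility coefficient — unit upward force at C: δ_{CC} = L³/(3EI) = 576/EI.
The prop prevents deflection at C: R_C = δ_0/δ_{CC} = 58493/576 = 101.5 kN.
Vertical equilibrium: R_A = ΣP − R_C = 329.8 − 101.5 = 228.2 kN.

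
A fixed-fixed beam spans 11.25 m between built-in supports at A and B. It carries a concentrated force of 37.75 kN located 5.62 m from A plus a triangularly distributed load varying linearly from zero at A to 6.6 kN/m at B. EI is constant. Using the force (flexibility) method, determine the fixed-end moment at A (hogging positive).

M_A = 80.98 kN·m

Take the two fixed-end moments M_A, M_B as redundants; the released structure is the simple span AB.
Simple-span end rotations at A and B under the given loads:
  at A: point load 37.75 at a = 5.62: Pab(L + b)/(6LEI) = 298.7/EI
  at B: point load 37.75 at a = 5.62: Pab(L + a)/(6LEI) = 298.5/EI
  at A: triangular load, peak 6.6: 7w₀L³/(360EI) = 182.7/EI
  at B: triangular load, peak 6.6: w₀L³/(45EI) = 208.8/EI
  θ_A0 = 481.4/EI,  θ_B0 = 507.3/EI
Flexibility coefficients: a unit moment at one end gives L/(3EI) there and L/(6EI) at the far end, so f₁₁ = f₂₂ = 3.75/EI and f₁₂ = f₂₁ = 1.875/EI.
Compatibility — zero rotation at each built-in end:
  3.75 M_A + 1.875 M_B = 481.4
  1.875 M_A + 3.75 M_B = 507.3
Solving the pair gives M_A = 80.98 kN·m and M_B = 94.8 kN·m (hogging).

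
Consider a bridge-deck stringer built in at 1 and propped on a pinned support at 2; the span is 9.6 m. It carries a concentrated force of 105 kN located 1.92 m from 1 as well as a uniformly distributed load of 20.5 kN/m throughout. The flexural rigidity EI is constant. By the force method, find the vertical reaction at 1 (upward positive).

Remove the prop at 2; the released (primary) structure is a cantilever built in at 1.
Deflection at 2 on the released cantilever, summing each load's contribution:
  point load 105 at a = 1.92: Pa²(3L − a)/(6EI) = 1734/EI
  UDL 20.5: wL⁴/(8EI) = 21765/EI
  δ_0 = 23499/EI
Tip deflection under a unit load at 2: L³/(3EI) = 294.9/EI.
The prop prevents deflection at 2: R_2 = δ_0/δ_{22} = 23499/294.9 = 79.68 kN.
Vertical equilibrium: R_1 = ΣP − R_2 = 301.8 − 79.68 = 222.1 kN.

R_1 = 222.1 kN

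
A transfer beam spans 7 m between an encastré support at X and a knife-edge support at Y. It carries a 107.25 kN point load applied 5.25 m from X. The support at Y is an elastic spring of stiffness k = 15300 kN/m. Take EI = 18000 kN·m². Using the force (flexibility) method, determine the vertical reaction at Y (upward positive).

Remove the prop at Y; the released (primary) structure is a cantilever built in at X.
Primary-structure tip deflection at Y by superposition:
  point load 107.25 at a = 5.25: Pa²(3L − a)/(6EI) = 7760/EI
Flexibility coefficient — unit upward force at Y: δ_{YY} = L³/(3EI) = 114.3/EI.
With EI = 18000 kN·m²: δ_0 = 0.43109 m and δ_{YY} = 0.006352 m/kN.
Compatibility — the spring shortens by R_Y/k under the reaction it provides: δ_0 − R_Y·δ_{YY} = R_Y/k. With 1/k = 0.000065 m/kN, R_Y = δ_0 / (δ_{YY} + 1/k) = 0.43109 / (0.006352 + 0.000065) = 67.18 kN.

R_Y = 67.18 kN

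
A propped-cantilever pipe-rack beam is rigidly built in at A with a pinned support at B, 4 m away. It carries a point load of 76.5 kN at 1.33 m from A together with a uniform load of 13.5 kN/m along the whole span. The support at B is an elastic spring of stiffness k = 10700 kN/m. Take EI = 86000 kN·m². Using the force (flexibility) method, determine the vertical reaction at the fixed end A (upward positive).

Choose R_B as the redundant. The primary structure is the cantilever fixed at A.
Downward deflection at the released point B due to the loads:
  point load 76.5 at a = 1.33: Pa²(3L − a)/(6EI) = 240.6/EI
  UDL 13.5: wL⁴/(8EI) = 432/EI
  δ_0 = 672.6/EI
Tip deflection under a unit load at B: L³/(3EI) = 21.33/EI.
With EI = 86000 kN·m²: δ_0 = 0.007821 m and δ_{BB} = 0.000248 m/kN.
Compatibility — the spring shortens by R_B/k under the reaction it provides: δ_0 − R_B·δ_{BB} = R_B/k. With 1/k = 0.000093 m/kN, R_B = δ_0 / (δ_{BB} + 1/k) = 0.007821 / (0.000248 + 0.000093) = 22.9 kN.
Vertical equilibrium: R_A = ΣP − R_B = 130.5 − 22.9 = 107.6 kN.

R_A = 107.6 kN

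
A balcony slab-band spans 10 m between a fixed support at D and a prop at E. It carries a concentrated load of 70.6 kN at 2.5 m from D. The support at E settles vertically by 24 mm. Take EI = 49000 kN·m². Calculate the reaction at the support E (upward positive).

Take the reaction at E as the redundant and release it; the primary structure is a cantilever fixed at D.
Free-end deflection of the primary structure under the applied loading (downward +):
  point load 70.6 at a = 2.5: Pa²(3L − a)/(6EI) = 2022/EI
Tip deflection under a unit load at E: L³/(3EI) = 333.3/EI.
With EI = 49000 kN·m²: δ_0 = 0.041273 m and δ_{EE} = 0.006803 m/kN.
Compatibility — the beam at E must follow the support down by 0.024 m: δ_0 − R_E·δ_{EE} = 0.024, so R_E = (0.041273 − 0.024)/0.006803 = 2.539 kN.

R_E = 2.539 kN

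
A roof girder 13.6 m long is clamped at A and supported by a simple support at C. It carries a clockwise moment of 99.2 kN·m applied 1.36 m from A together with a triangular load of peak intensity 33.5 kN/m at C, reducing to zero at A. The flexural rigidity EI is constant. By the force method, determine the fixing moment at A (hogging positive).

M_A = 432.4 kN·m

Take the reaction at C as the redundant and release it; the primary structure is a cantilever fixed at A.
Primary-structure tip deflection at C by superposition:
  clockwise couple 99.2 at a = 1.36: M₀a(2L − a)/(2EI) = 1743/EI
  triangular load, peak 33.5 at the free end: 11w₀L⁴/(120EI) = 105054/EI
  δ_0 = 106797/EI
Tip deflection under a unit load at C: L³/(3EI) = 838.5/EI.
Compatibility at C: δ_0 − R_C·δ_{CC} = 0, so R_C = 106797/838.5 = 127.4 kN.
Moment equilibrium about A: M_A = Σ(load moments about A) − R_C·L = 2165 − 127.4×13.6 = 432.4 kN·m.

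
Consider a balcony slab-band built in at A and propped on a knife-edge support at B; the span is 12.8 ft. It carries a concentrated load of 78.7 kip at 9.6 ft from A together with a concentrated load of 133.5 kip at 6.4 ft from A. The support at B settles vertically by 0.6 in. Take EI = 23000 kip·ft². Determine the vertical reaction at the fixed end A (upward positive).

R_A = 122.3 kip

Release the roller at B. Primary structure: cantilever fixed at A.
Free-end deflection of the primary structure under the applied loading (downward +):
  point load 78.7 at a = 9.6: Pa²(3L − a)/(6EI) = 34814/EI
  point load 133.5 at a = 6.4: Pa²(3L − a)/(6EI) = 29164/EI
  δ_0 = 63978/EI
Tip deflection under a unit load at B: L³/(3EI) = 699.1/EI.
With EI = 23000 kip·ft²: δ_0 = 2.7816 ft and δ_{BB} = 0.030394 ft/kip.
Compatibility — the beam at B must follow the support down by 0.05 ft: δ_0 − R_B·δ_{BB} = 0.05, so R_B = (2.7816 − 0.05)/0.030394 = 89.88 kip.
Vertical equilibrium: R_A = ΣP − R_B = 212.2 − 89.88 = 122.3 kip.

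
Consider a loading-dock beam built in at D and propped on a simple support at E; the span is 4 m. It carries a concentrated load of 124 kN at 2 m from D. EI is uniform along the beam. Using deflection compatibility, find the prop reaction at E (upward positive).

R_E = 38.75 kN

Release the roller at E. Primary structure: cantilever fixed at D.
Free-end deflection of the primary structure under the applied loading (downward +):
  point load 124 at a = 2: Pa²(3L − a)/(6EI) = 826.7/EI
Flexibility coefficient — unit upward force at E: δ_{EE} = L³/(3EI) = 21.33/EI.
The prop prevents deflection at E: R_E = δ_0/δ_{EE} = 826.7/21.33 = 38.75 kN.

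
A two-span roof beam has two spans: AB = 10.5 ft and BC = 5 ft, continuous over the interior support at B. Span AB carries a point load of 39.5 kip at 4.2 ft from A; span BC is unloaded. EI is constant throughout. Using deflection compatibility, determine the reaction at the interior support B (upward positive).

R_B = 29.74 kip

Insert a hinge at B; M_B is the redundant, and each span becomes simply supported.
Rotations at B on the released spans (each span's end-slope, ×1/EI):
  span AB: point load 39.5 at a = 4.2: Pab(L + a)/(6LEI) = 243.9/EI
  relative rotation θ_0 = (243.9 + 0)/EI = 243.9/EI
A unit hogging moment at B produces rotation L₁/(3EI) + L₂/(3EI) = 5.167/EI.
Slope continuity at B: θ_0 = M_B·5.167/EI, so M_B = 243.9/5.167 = 47.2 kip·ft (hogging).
Span AB, ΣM about A with M_B applied at B: R_B^{AB}·10.5 = 165.9 + 47.2, so R_B^{AB} = 20.3 kip and R_A = 39.5 − 20.3 = 19.2 kip.
Span BC, ΣM about C: R_B^{BC}·5 = 0 + 47.2, so R_B^{BC} = 9.44 kip and R_C = 0 − 9.44 = -9.44 kip.
R_B = 20.3 + 9.44 = 29.74 kip.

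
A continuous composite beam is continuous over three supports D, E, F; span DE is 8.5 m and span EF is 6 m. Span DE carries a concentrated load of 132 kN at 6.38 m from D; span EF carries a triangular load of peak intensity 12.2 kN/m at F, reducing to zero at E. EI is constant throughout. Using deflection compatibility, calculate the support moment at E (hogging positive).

Insert a hinge at E; M_E is the redundant, and each span becomes simply supported.
Rotations at E on the released spans (each span's end-slope, ×1/EI):
  span DE: point load 132 at a = 6.38: Pab(L + a)/(6LEI) = 520.9/EI
  span EF: triangular load, peak 12.2: 7w₀L³/(360EI) = 51.24/EI
  relative rotation θ_0 = (520.9 + 51.24)/EI = 572.2/EI
A unit hogging moment at E produces rotation L₁/(3EI) + L₂/(3EI) = 4.833/EI.
Slope continuity at E: θ_0 = M_E·4.833/EI, so M_E = 572.2/4.833 = 118.4 kN·m (hogging).

M_E = 118.4 kN·m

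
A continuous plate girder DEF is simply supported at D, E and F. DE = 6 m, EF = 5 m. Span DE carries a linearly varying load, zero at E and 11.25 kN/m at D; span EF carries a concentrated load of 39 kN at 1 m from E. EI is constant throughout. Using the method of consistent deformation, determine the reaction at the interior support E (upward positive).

R_E = 51.85 kN

Release continuity at E by inserting a hinge; the redundant is the internal moment M_E. The primary structure is two simply-supported spans DE and EF.
End slopes at the hinge E, treating each span as simply supported:
  span DE: triangular load, peak 11.25: 7w₀L³/(360EI) = 47.25/EI
  span EF: point load 39 at a = 1: Pab(L + b)/(6LEI) = 46.8/EI
  relative rotation θ_0 = (47.25 + 46.8)/EI = 94.05/EI
A unit hogging moment at E produces rotation L₁/(3EI) + L₂/(3EI) = 3.667/EI.
Compatibility: M_E·(L₁+L₂)/(3EI) = θ_0, giving M_E = 25.65 kN·m (hogging).
Span DE, ΣM about D with M_E applied at E: R_E^{DE}·6 = 67.5 + 25.65, so R_E^{DE} = 15.53 kN and R_D = 33.75 − 15.53 = 18.23 kN.
Span EF, ΣM about F: R_E^{EF}·5 = 156 + 25.65, so R_E^{EF} = 36.33 kN and R_F = 39 − 36.33 = 2.67 kN.
R_E = 15.53 + 36.33 = 51.85 kN.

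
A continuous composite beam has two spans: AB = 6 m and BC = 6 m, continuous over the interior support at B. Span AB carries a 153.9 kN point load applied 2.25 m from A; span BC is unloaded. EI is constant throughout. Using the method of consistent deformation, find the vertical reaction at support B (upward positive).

R_B = 82.51 kN

Take M_B as the redundant. Released structure: two simple spans AB and BC with a hinge at B.
Rotations at B on the released spans (each span's end-slope, ×1/EI):
  span AB: point load 153.9 at a = 2.25: Pab(L + a)/(6LEI) = 297.6/EI
  relative rotation θ_0 = (297.6 + 0)/EI = 297.6/EI
A unit hogging moment at B produces rotation L₁/(3EI) + L₂/(3EI) = 4/EI.
Slope continuity at B: θ_0 = M_B·4/EI, so M_B = 297.6/4 = 74.4 kN·m (hogging).
Span AB, ΣM about A with M_B applied at B: R_B^{AB}·6 = 346.3 + 74.4, so R_B^{AB} = 70.11 kN and R_A = 153.9 − 70.11 = 83.79 kN.
Span BC, ΣM about C: R_B^{BC}·6 = 0 + 74.4, so R_B^{BC} = 12.4 kN and R_C = 0 − 12.4 = -12.4 kN.
R_B = 70.11 + 12.4 = 82.51 kN.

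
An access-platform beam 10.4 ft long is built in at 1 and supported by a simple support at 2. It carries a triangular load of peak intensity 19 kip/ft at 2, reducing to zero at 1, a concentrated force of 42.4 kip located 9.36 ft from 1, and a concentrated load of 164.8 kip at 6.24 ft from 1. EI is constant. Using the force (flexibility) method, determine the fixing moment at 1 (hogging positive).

Choose R_2 as the redundant. The primary structure is the cantilever fixed at 1.
Free-end deflection of the primary structure under the applied loading (downward +):
  triangular load, peak 19 at the free end: 11w₀L⁴/(120EI) = 20375/EI
  point load 42.4 at a = 9.36: Pa²(3L − a)/(6EI) = 13521/EI
  point load 164.8 at a = 6.24: Pa²(3L − a)/(6EI) = 26694/EI
  δ_0 = 60591/EI
Tip deflection under a unit load at 2: L³/(3EI) = 375/EI.
The prop prevents deflection at 2: R_2 = δ_0/δ_{22} = 60591/375 = 161.6 kip.
Moment equilibrium about 1: M_1 = Σ(load moments about 1) − R_2·L = 2110 − 161.6×10.4 = 429.6 kip·ft.

M_1 = 429.6 kip·ft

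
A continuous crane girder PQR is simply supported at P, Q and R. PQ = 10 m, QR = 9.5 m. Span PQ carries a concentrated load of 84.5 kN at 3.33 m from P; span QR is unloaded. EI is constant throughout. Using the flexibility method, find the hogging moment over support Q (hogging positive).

Insert a hinge at Q; M_Q is the redundant, and each span becomes simply supported.
Discontinuity in slope at Q on the released structure — sum the simple-span end rotations:
  span PQ: point load 84.5 at a = 3.33: Pab(L + a)/(6LEI) = 417/EI
  relative rotation θ_0 = (417 + 0)/EI = 417/EI
A unit hogging moment at Q produces rotation L₁/(3EI) + L₂/(3EI) = 6.5/EI.
Slope continuity at Q: θ_0 = M_Q·6.5/EI, so M_Q = 417/6.5 = 64.15 kN·m (hogging).

M_Q = 64.15 kN·m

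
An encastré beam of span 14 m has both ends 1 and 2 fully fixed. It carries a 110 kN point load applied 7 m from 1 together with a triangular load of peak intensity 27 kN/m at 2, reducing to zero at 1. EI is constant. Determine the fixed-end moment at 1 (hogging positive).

M_1 = 368.9 kN·m

Release both end moments; the primary structure is a simply-supported span 12 with redundants M_1 and M_2.
End rotations of the released simple span under the applied load (×1/EI):
  at 1: point load 110 at a = 7: Pab(L + b)/(6LEI) = 1348/EI
  at 2: point load 110 at a = 7: Pab(L + a)/(6LEI) = 1348/EI
  at 1: triangular load, peak 27: 7w₀L³/(360EI) = 1441/EI
  at 2: triangular load, peak 27: w₀L³/(45EI) = 1646/EI
  θ_10 = 2788/EI,  θ_20 = 2994/EI
Flexibility coefficients: a unit moment at one end gives L/(3EI) there and L/(6EI) at the far end, so f₁₁ = f₂₂ = 4.667/EI and f₁₂ = f₂₁ = 2.333/EI.
Compatibility — zero rotation at each built-in end:
  4.667 M_1 + 2.333 M_2 = 2788
  2.333 M_1 + 4.667 M_2 = 2994
Solving the pair gives M_1 = 368.9 kN·m and M_2 = 457.1 kN·m (hogging).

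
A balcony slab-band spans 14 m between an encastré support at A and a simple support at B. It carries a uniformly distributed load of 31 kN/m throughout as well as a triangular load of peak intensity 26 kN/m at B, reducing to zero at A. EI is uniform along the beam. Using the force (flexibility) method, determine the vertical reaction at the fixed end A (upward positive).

Choose R_B as the redundant. The primary structure is the cantilever fixed at A.
Downward deflection at the released point B due to the loads:
  UDL 31: wL⁴/(8EI) = 148862/EI
  triangular load, peak 26 at the free end: 11w₀L⁴/(120EI) = 91558/EI
  δ_0 = 240420/EI
Tip deflection under a unit load at B: L³/(3EI) = 914.7/EI.
Compatibility at B: δ_0 − R_B·δ_{BB} = 0, so R_B = 240420/914.7 = 262.9 kN.
Vertical equilibrium: R_A = ΣP − R_B = 616 − 262.9 = 353.1 kN.

R_A = 353.1 kN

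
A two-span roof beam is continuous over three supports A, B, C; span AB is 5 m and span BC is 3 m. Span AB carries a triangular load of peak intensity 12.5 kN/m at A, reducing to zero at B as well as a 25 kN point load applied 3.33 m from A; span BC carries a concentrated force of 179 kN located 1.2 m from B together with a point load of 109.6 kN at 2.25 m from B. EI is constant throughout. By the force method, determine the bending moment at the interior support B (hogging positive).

Release continuity at B by inserting a hinge; the redundant is the internal moment M_B. The primary structure is two simply-supported spans AB and BC.
Rotations at B on the released spans (each span's end-slope, ×1/EI):
  span AB: triangular load, peak 12.5: 7w₀L³/(360EI) = 30.38/EI
  span AB: point load 25 at a = 3.33: Pab(L + a)/(6LEI) = 38.6/EI
  span BC: point load 179 at a = 1.2: Pab(L + b)/(6LEI) = 103.1/EI
  span BC: point load 109.6 at a = 2.25: Pab(L + b)/(6LEI) = 38.53/EI
  relative rotation θ_0 = (68.99 + 141.6)/EI = 210.6/EI
A unit hogging moment at B produces rotation L₁/(3EI) + L₂/(3EI) = 2.667/EI.
Compatibility: M_B·(L₁+L₂)/(3EI) = θ_0, giving M_B = 78.98 kN·m (hogging).

M_B = 78.98 kN·m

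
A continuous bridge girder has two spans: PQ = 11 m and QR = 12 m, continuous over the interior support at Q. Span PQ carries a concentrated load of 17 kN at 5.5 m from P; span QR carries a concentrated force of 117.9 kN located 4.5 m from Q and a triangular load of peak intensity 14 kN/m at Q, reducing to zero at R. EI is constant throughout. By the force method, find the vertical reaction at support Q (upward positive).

R_Q = 177.8 kN

Release continuity at Q by inserting a hinge; the redundant is the internal moment M_Q. The primary structure is two simply-supported spans PQ and QR.
Discontinuity in slope at Q on the released structure — sum the simple-span end rotations:
  span PQ: point load 17 at a = 5.5: Pab(L + a)/(6LEI) = 128.6/EI
  span QR: point load 117.9 at a = 4.5: Pab(L + b)/(6LEI) = 1078/EI
  span QR: triangular load, peak 14: w₀L³/(45EI) = 537.6/EI
  relative rotation θ_0 = (128.6 + 1615)/EI = 1744/EI
A unit hogging moment at Q produces rotation L₁/(3EI) + L₂/(3EI) = 7.667/EI.
Compatibility: M_Q·(L₁+L₂)/(3EI) = θ_0, giving M_Q = 227.5 kN·m (hogging).
Span PQ, ΣM about P with M_Q applied at Q: R_Q^{PQ}·11 = 93.5 + 227.5, so R_Q^{PQ} = 29.18 kN and R_P = 17 − 29.18 = -12.18 kN.
Span QR, ΣM about R: R_Q^{QR}·12 = 1556 + 227.5, so R_Q^{QR} = 148.6 kN and R_R = 201.9 − 148.6 = 53.26 kN.
R_Q = 29.18 + 148.6 = 177.8 kN.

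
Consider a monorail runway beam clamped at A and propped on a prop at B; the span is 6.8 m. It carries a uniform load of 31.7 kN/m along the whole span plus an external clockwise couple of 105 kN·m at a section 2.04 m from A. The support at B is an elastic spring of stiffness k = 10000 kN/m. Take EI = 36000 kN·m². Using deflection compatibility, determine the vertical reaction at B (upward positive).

R_B = 89.57 kN

Remove the prop at B; the released (primary) structure is a cantilever built in at A.
Downward deflection at the released point B due to the loads:
  UDL 31.7: wL⁴/(8EI) = 8472/EI
  clockwise couple 105 at a = 2.04: M₀a(2L − a)/(2EI) = 1238/EI
  δ_0 = 9710/EI
Tip deflection under a unit load at B: L³/(3EI) = 104.8/EI.
With EI = 36000 kN·m²: δ_0 = 0.26973 m and δ_{BB} = 0.002911 m/kN.
Compatibility — the spring shortens by R_B/k under the reaction it provides: δ_0 − R_B·δ_{BB} = R_B/k. With 1/k = 0.0001 m/kN, R_B = δ_0 / (δ_{BB} + 1/k) = 0.26973 / (0.002911 + 0.0001) = 89.57 kN.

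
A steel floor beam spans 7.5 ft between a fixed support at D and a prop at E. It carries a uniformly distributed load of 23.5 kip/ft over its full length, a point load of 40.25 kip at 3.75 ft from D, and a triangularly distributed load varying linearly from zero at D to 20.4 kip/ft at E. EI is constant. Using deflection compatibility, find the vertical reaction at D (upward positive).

Remove the prop at E; the released (primary) structure is a cantilever built in at D.
Deflection at E on the released cantilever, summing each load's contribution:
  UDL 23.5: wL⁴/(8EI) = 9294/EI
  point load 40.25 at a = 3.75: Pa²(3L − a)/(6EI) = 1769/EI
  triangular load, peak 20.4 at the free end: 11w₀L⁴/(120EI) = 5917/EI
  δ_0 = 16980/EI
Flexibility coefficient — unit upward force at E: δ_{EE} = L³/(3EI) = 140.6/EI.
The prop prevents deflection at E: R_E = δ_0/δ_{EE} = 16980/140.6 = 120.7 kip.
Vertical equilibrium: R_D = ΣP − R_E = 293 − 120.7 = 172.3 kip.

R_D = 172.3 kip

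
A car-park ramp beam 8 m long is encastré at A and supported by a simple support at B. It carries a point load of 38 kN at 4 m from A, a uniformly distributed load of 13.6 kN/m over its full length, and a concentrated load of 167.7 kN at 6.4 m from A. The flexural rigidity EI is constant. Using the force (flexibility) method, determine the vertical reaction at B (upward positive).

Choose R_B as the redundant. The primary structure is the cantilever fixed at A.
Free-end deflection of the primary structure under the applied loading (downward +):
  point load 38 at a = 4: Pa²(3L − a)/(6EI) = 2027/EI
  UDL 13.6: wL⁴/(8EI) = 6963/EI
  point load 167.7 at a = 6.4: Pa²(3L − a)/(6EI) = 20149/EI
  δ_0 = 29139/EI
Tip deflection under a unit load at B: L³/(3EI) = 170.7/EI.
The prop prevents deflection at B: R_B = δ_0/δ_{BB} = 29139/170.7 = 170.7 kN.

R_B = 170.7 kN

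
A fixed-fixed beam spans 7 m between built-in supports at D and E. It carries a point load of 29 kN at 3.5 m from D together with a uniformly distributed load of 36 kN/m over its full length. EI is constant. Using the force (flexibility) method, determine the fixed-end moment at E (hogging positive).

Release both end moments; the primary structure is a simply-supported span DE with redundants M_D and M_E.
On the primary (simply-supported) span, the end slopes from the loading are:
  at D: point load 29 at a = 3.5: Pab(L + b)/(6LEI) = 88.81/EI
  at E: point load 29 at a = 3.5: Pab(L + a)/(6LEI) = 88.81/EI
  at D: UDL 36: wL³/(24EI) = 514.5/EI
  at E: UDL 36: wL³/(24EI) = 514.5/EI
  θ_D0 = 603.3/EI,  θ_E0 = 603.3/EI
Flexibility coefficients: a unit moment at one end gives L/(3EI) there and L/(6EI) at the far end, so f₁₁ = f₂₂ = 2.333/EI and f₁₂ = f₂₁ = 1.167/EI.
Compatibility — zero rotation at each built-in end:
  2.333 M_D + 1.167 M_E = 603.3
  1.167 M_D + 2.333 M_E = 603.3
Solving the pair gives M_D = 172.4 kN·m and M_E = 172.4 kN·m (hogging).

M_E = 172.4 kN·m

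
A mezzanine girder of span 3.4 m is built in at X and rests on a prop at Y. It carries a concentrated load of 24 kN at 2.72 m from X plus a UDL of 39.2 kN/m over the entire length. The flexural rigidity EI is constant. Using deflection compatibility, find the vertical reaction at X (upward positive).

R_X = 90.4 kN

Take the reaction at Y as the redundant and release it; the primary structure is a cantilever fixed at X.
Downward deflection at the released point Y due to the loads:
  point load 24 at a = 2.72: Pa²(3L − a)/(6EI) = 221.4/EI
  UDL 39.2: wL⁴/(8EI) = 654.8/EI
  δ_0 = 876.2/EI
Flexibility coefficient — unit upward force at Y: δ_{YY} = L³/(3EI) = 13.1/EI.
The prop prevents deflection at Y: R_Y = δ_0/δ_{YY} = 876.2/13.1 = 66.88 kN.
Vertical equilibrium: R_X = ΣP − R_Y = 157.3 − 66.88 = 90.4 kN.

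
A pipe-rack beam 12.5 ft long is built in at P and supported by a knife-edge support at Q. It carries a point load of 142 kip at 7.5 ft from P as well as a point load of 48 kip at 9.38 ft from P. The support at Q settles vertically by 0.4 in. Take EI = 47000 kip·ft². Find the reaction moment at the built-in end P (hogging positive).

Release the roller at Q. Primary structure: cantilever fixed at P.
Deflection at Q on the released cantilever, summing each load's contribution:
  point load 142 at a = 7.5: Pa²(3L − a)/(6EI) = 39938/EI
  point load 48 at a = 9.38: Pa²(3L − a)/(6EI) = 19793/EI
  δ_0 = 59730/EI
Tip deflection under a unit load at Q: L³/(3EI) = 651/EI.
With EI = 47000 kip·ft²: δ_0 = 1.2709 ft and δ_{QQ} = 0.013852 ft/kip.
Compatibility — the beam at Q must follow the support down by 0.03333 ft: δ_0 − R_Q·δ_{QQ} = 0.03333, so R_Q = (1.2709 − 0.03333)/0.013852 = 89.34 kip.
Moment equilibrium about P: M_P = Σ(load moments about P) − R_Q·L = 1515 − 89.34×12.5 = 398.5 kip·ft.

M_P = 398.5 kip·ft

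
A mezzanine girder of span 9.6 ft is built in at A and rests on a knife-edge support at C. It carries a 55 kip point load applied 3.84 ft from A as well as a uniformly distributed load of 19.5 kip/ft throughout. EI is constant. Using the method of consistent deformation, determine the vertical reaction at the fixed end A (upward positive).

Take the reaction at C as the redundant and release it; the primary structure is a cantilever fixed at A.
Primary-structure tip deflection at C by superposition:
  point load 55 at a = 3.84: Pa²(3L − a)/(6EI) = 3374/EI
  UDL 19.5: wL⁴/(8EI) = 20703/EI
  δ_0 = 24077/EI
Tip deflection under a unit load at C: L³/(3EI) = 294.9/EI.
The prop prevents deflection at C: R_C = δ_0/δ_{CC} = 24077/294.9 = 81.64 kip.
Vertical equilibrium: R_A = ΣP − R_C = 242.2 − 81.64 = 160.6 kip.

R_A = 160.6 kip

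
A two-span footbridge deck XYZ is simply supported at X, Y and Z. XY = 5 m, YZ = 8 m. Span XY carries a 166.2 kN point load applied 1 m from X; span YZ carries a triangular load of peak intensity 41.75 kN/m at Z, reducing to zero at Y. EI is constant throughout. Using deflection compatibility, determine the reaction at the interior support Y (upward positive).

R_Y = 130.1 kN

Insert a hinge at Y; M_Y is the redundant, and each span becomes simply supported.
End slopes at the hinge Y, treating each span as simply supported:
  span XY: point load 166.2 at a = 1: Pab(L + a)/(6LEI) = 133/EI
  span YZ: triangular load, peak 41.75: 7w₀L³/(360EI) = 415.6/EI
  relative rotation θ_0 = (133 + 415.6)/EI = 548.6/EI
A unit hogging moment at Y produces rotation L₁/(3EI) + L₂/(3EI) = 4.333/EI.
Slope continuity at Y: θ_0 = M_Y·4.333/EI, so M_Y = 548.6/4.333 = 126.6 kN·m (hogging).
Span XY, ΣM about X with M_Y applied at Y: R_Y^{XY}·5 = 166.2 + 126.6, so R_Y^{XY} = 58.56 kN and R_X = 166.2 − 58.56 = 107.6 kN.
Span YZ, ΣM about Z: R_Y^{YZ}·8 = 445.3 + 126.6, so R_Y^{YZ} = 71.49 kN and R_Z = 167 − 71.49 = 95.51 kN.
R_Y = 58.56 + 71.49 = 130.1 kN.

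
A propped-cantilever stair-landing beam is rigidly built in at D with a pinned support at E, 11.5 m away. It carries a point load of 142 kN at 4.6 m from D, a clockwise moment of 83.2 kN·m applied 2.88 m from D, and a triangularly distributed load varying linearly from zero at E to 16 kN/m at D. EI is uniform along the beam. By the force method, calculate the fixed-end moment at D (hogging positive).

M_D = 483.1 kN·m

Remove the prop at E; the released (primary) structure is a cantilever built in at D.
Free-end deflection of the primary structure under the applied loading (downward +):
  point load 142 at a = 4.6: Pa²(3L − a)/(6EI) = 14974/EI
  clockwise couple 83.2 at a = 2.88: M₀a(2L − a)/(2EI) = 2411/EI
  triangular load, peak 16 at the fixed end: w₀L⁴/(30EI) = 9328/EI
  δ_0 = 26712/EI
Tip deflection under a unit load at E: L³/(3EI) = 507/EI.
The prop prevents deflection at E: R_E = δ_0/δ_{EE} = 26712/507 = 52.69 kN.
Moment equilibrium about D: M_D = Σ(load moments about D) − R_E·L = 1089 − 52.69×11.5 = 483.1 kN·m.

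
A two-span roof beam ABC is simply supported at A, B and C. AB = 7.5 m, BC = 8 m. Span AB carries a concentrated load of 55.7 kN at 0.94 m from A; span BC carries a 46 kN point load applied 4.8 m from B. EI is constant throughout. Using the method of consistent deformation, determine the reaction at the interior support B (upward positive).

R_B = 36.85 kN

Insert a hinge at B; M_B is the redundant, and each span becomes simply supported.
Rotations at B on the released spans (each span's end-slope, ×1/EI):
  span AB: point load 55.7 at a = 0.94: Pab(L + a)/(6LEI) = 64.42/EI
  span BC: point load 46 at a = 4.8: Pab(L + b)/(6LEI) = 164.9/EI
  relative rotation θ_0 = (64.42 + 164.9)/EI = 229.3/EI
A unit hogging moment at B produces rotation L₁/(3EI) + L₂/(3EI) = 5.167/EI.
Compatibility: M_B·(L₁+L₂)/(3EI) = θ_0, giving M_B = 44.38 kN·m (hogging).
Span AB, ΣM about A with M_B applied at B: R_B^{AB}·7.5 = 52.36 + 44.38, so R_B^{AB} = 12.9 kN and R_A = 55.7 − 12.9 = 42.8 kN.
Span BC, ΣM about C: R_B^{BC}·8 = 147.2 + 44.38, so R_B^{BC} = 23.95 kN and R_C = 46 − 23.95 = 22.05 kN.
R_B = 12.9 + 23.95 = 36.85 kN.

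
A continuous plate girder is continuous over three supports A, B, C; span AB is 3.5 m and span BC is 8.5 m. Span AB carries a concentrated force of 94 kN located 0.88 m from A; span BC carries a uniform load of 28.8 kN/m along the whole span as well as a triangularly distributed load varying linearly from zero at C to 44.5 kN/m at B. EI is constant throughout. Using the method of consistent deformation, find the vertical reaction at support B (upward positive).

R_B = 412.2 kN

Release continuity at B by inserting a hinge; the redundant is the internal moment M_B. The primary structure is two simply-supported spans AB and BC.
End slopes at the hinge B, treating each span as simply supported:
  span AB: point load 94 at a = 0.88: Pab(L + a)/(6LEI) = 45.2/EI
  span BC: UDL 28.8: wL³/(24EI) = 737/EI
  span BC: triangular load, peak 44.5: w₀L³/(45EI) = 607.3/EI
  relative rotation θ_0 = (45.2 + 1344)/EI = 1389/EI
A unit hogging moment at B produces rotation L₁/(3EI) + L₂/(3EI) = 4/EI.
Slope continuity at B: θ_0 = M_B·4/EI, so M_B = 1389/4 = 347.4 kN·m (hogging).
Span AB, ΣM about A with M_B applied at B: R_B^{AB}·3.5 = 82.72 + 347.4, so R_B^{AB} = 122.9 kN and R_A = 94 − 122.9 = -28.88 kN.
Span BC, ΣM about C: R_B^{BC}·8.5 = 2112 + 347.4, so R_B^{BC} = 289.3 kN and R_C = 433.9 − 289.3 = 144.6 kN.
R_B = 122.9 + 289.3 = 412.2 kN.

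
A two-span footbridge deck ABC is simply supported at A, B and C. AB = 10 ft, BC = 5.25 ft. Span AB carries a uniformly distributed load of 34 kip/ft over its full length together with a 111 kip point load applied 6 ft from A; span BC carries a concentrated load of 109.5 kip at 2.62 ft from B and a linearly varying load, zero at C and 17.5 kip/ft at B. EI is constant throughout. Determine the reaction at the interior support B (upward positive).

R_B = 457.6 kip

Take M_B as the redundant. Released structure: two simple spans AB and BC with a hinge at B.
Rotations at B on the released spans (each span's end-slope, ×1/EI):
  span AB: UDL 34: wL³/(24EI) = 1417/EI
  span AB: point load 111 at a = 6: Pab(L + a)/(6LEI) = 710.4/EI
  span BC: point load 109.5 at a = 2.62: Pab(L + b)/(6LEI) = 188.7/EI
  span BC: triangular load, peak 17.5: w₀L³/(45EI) = 56.27/EI
  relative rotation θ_0 = (2127 + 245)/EI = 2372/EI
A unit hogging moment at B produces rotation L₁/(3EI) + L₂/(3EI) = 5.083/EI.
Compatibility: M_B·(L₁+L₂)/(3EI) = θ_0, giving M_B = 466.6 kip·ft (hogging).
Span AB, ΣM about A with M_B applied at B: R_B^{AB}·10 = 2366 + 466.6, so R_B^{AB} = 283.3 kip and R_A = 451 − 283.3 = 167.7 kip.
Span BC, ΣM about C: R_B^{BC}·5.25 = 448.8 + 466.6, so R_B^{BC} = 174.4 kip and R_C = 155.4 − 174.4 = -18.93 kip.
R_B = 283.3 + 174.4 = 457.6 kip.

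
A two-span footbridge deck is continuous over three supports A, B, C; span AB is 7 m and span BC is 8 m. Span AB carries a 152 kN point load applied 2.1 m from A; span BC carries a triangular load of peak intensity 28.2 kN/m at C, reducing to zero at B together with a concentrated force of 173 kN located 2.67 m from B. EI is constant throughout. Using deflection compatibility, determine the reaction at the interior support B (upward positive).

R_B = 268.3 kN

Insert a hinge at B; M_B is the redundant, and each span becomes simply supported.
Discontinuity in slope at B on the released structure — sum the simple-span end rotations:
  span AB: point load 152 at a = 2.1: Pab(L + a)/(6LEI) = 338.9/EI
  span BC: triangular load, peak 28.2: 7w₀L³/(360EI) = 280.7/EI
  span BC: point load 173 at a = 2.67: Pab(L + b)/(6LEI) = 683.7/EI
  relative rotation θ_0 = (338.9 + 964.5)/EI = 1303/EI
A unit hogging moment at B produces rotation L₁/(3EI) + L₂/(3EI) = 5/EI.
Compatibility: M_B·(L₁+L₂)/(3EI) = θ_0, giving M_B = 260.7 kN·m (hogging).
Span AB, ΣM about A with M_B applied at B: R_B^{AB}·7 = 319.2 + 260.7, so R_B^{AB} = 82.84 kN and R_A = 152 − 82.84 = 69.16 kN.
Span BC, ΣM about C: R_B^{BC}·8 = 1223 + 260.7, so R_B^{BC} = 185.4 kN and R_C = 285.8 − 185.4 = 100.4 kN.
R_B = 82.84 + 185.4 = 268.3 kN.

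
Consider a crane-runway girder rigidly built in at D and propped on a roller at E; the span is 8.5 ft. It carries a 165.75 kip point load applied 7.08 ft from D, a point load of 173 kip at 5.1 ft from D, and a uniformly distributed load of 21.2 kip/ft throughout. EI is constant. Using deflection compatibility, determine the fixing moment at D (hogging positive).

M_D = 552.9 kip·ft

Take the reaction at E as the redundant and release it; the primary structure is a cantilever fixed at D.
Free-end deflection of the primary structure under the applied loading (downward +):
  point load 165.75 at a = 7.08: Pa²(3L − a)/(6EI) = 25507/EI
  point load 173 at a = 5.1: Pa²(3L − a)/(6EI) = 15299/EI
  UDL 21.2: wL⁴/(8EI) = 13833/EI
  δ_0 = 54639/EI
Flexibility coefficient — unit upward force at E: δ_{EE} = L³/(3EI) = 204.7/EI.
Compatibility at E: δ_0 − R_E·δ_{EE} = 0, so R_E = 54639/204.7 = 266.9 kip.
Moment equilibrium about D: M_D = Σ(load moments about D) − R_E·L = 2822 − 266.9×8.5 = 552.9 kip·ft.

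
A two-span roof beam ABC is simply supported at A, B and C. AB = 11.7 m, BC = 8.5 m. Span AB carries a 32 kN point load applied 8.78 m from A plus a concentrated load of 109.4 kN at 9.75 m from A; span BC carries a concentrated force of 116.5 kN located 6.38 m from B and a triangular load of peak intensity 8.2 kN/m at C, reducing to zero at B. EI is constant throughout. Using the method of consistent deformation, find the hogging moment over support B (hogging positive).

M_B = 193.2 kN·m

Insert a hinge at B; M_B is the redundant, and each span becomes simply supported.
Rotations at B on the released spans (each span's end-slope, ×1/EI):
  span AB: point load 32 at a = 8.78: Pab(L + a)/(6LEI) = 239.3/EI
  span AB: point load 109.4 at a = 9.75: Pab(L + a)/(6LEI) = 635.5/EI
  span BC: point load 116.5 at a = 6.38: Pab(L + b)/(6LEI) = 328.1/EI
  span BC: triangular load, peak 8.2: 7w₀L³/(360EI) = 97.92/EI
  relative rotation θ_0 = (874.9 + 426)/EI = 1301/EI
A unit hogging moment at B produces rotation L₁/(3EI) + L₂/(3EI) = 6.733/EI.
Slope continuity at B: θ_0 = M_B·6.733/EI, so M_B = 1301/6.733 = 193.2 kN·m (hogging).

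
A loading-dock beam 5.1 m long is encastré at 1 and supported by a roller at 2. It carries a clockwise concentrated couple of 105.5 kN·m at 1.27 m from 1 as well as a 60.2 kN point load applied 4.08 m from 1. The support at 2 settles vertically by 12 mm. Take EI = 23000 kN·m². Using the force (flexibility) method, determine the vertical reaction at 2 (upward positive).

Take the reaction at 2 as the redundant and release it; the primary structure is a cantilever fixed at 1.
Primary-structure tip deflection at 2 by superposition:
  clockwise couple 105.5 at a = 1.27: M₀a(2L − a)/(2EI) = 598.2/EI
  point load 60.2 at a = 4.08: Pa²(3L − a)/(6EI) = 1874/EI
  δ_0 = 2472/EI
Tip deflection under a unit load at 2: L³/(3EI) = 44.22/EI.
With EI = 23000 kN·m²: δ_0 = 0.10749 m and δ_{22} = 0.001922 m/kN.
Compatibility — the beam at 2 must follow the support down by 0.012 m: δ_0 − R_2·δ_{22} = 0.012, so R_2 = (0.10749 − 0.012)/0.001922 = 49.67 kN.

R_2 = 49.67 kN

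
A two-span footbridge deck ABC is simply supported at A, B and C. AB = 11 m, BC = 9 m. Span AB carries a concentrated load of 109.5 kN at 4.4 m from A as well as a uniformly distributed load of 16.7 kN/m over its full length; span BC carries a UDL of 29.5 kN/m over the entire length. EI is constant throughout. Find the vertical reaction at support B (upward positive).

Insert a hinge at B; M_B is the redundant, and each span becomes simply supported.
Rotations at B on the released spans (each span's end-slope, ×1/EI):
  span AB: point load 109.5 at a = 4.4: Pab(L + a)/(6LEI) = 742/EI
  span AB: UDL 16.7: wL³/(24EI) = 926.2/EI
  span BC: UDL 29.5: wL³/(24EI) = 896.1/EI
  relative rotation θ_0 = (1668 + 896.1)/EI = 2564/EI
A unit hogging moment at B produces rotation L₁/(3EI) + L₂/(3EI) = 6.667/EI.
Slope continuity at B: θ_0 = M_B·6.667/EI, so M_B = 2564/6.667 = 384.6 kN·m (hogging).
Span AB, ΣM about A with M_B applied at B: R_B^{AB}·11 = 1492 + 384.6, so R_B^{AB} = 170.6 kN and R_A = 293.2 − 170.6 = 122.6 kN.
Span BC, ΣM about C: R_B^{BC}·9 = 1195 + 384.6, so R_B^{BC} = 175.5 kN and R_C = 265.5 − 175.5 = 90.01 kN.
R_B = 170.6 + 175.5 = 346.1 kN.

R_B = 346.1 kN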